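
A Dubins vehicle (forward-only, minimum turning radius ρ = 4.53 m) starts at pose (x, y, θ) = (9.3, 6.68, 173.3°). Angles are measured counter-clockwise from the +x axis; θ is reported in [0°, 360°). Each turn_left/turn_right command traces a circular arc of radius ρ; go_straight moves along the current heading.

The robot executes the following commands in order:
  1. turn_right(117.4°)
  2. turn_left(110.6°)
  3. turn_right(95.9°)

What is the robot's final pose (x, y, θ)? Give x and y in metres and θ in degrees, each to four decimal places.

(0.1685, 26.5728, 70.6000°)

set_pose: (x, y, θ) = (9.3000, 6.6800, 173.3000°), ρ = 4.53
turn_right(117.4°): centre at ρ to the right, rotate −117.4° → (6.0774, 13.7188, 55.9000°)
turn_left(110.6°): centre at ρ to the left, rotate +110.6° → (3.3838, 20.6633, 166.5000°)
turn_right(95.9°): centre at ρ to the right, rotate −95.9° → (0.1685, 26.5728, 70.6000°)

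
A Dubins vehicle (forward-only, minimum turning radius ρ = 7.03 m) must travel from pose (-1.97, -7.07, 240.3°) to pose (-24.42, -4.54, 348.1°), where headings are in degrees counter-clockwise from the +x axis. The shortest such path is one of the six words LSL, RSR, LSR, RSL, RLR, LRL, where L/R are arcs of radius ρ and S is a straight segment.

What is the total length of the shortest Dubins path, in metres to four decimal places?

Let ψ = atan2(Δy, Δx) = atan2(2.53, -22.45) = 173.5702° be the start→goal bearing.
Normalize: d = |goal − start| / ρ = 22.592109/7.03 = 3.213671, α = (θ_start − ψ) mod 360° = 66.7298° = 1.164655 rad, β = (θ_goal − ψ) mod 360° = 174.5298° = 3.046120 rad.
Common terms: sin α = 0.918652, cos α = 0.395068, sin β = 0.095328, cos β = -0.995446, cos(α−β) = -0.305695, d² = 10.327683. Work in radians in the unit-radius frame; every candidate has L = ρ·(t + p + q).
LSL: p² = 2 + d² − 2cos(α−β) + 2d(sin α − sin β) = 18.230861; p = √p² = 4.269761; φ = atan2(cos β − cos α, d + sin α − sin β) = -0.331715 rad; t = (φ − α) mod 2π = 4.786815 rad, q = (β − φ) mod 2π = 3.377835 rad → L = 7.03·(4.786815 + 4.269761 + 3.377835) = 7.03·12.434411 = 87.413913 m
RSR: p² = 2 + d² − 2cos(α−β) + 2d(sin β − sin α) = 7.647287; p = √p² = 2.765373; φ = atan2(cos α − cos β, d − sin α + sin β) = 0.526870 rad; t = (α − φ) mod 2π = 0.637785 rad, q = (φ − β) mod 2π = 3.763936 rad → L = 7.03·(0.637785 + 2.765373 + 3.763936) = 7.03·7.167093 = 50.384665 m
LSR: p² = d² − 2 + 2cos(α−β) + 2d(sin α + sin β) = 14.233489; p = √p² = 3.772730; φ = atan2(−cos α − cos β, d + sin α + sin β) − atan2(−2, p) = 0.628521 rad; t = (φ − α) mod 2π = 5.747052 rad, q = (φ − β) mod 2π = 3.865587 rad → L = 7.03·(5.747052 + 3.772730 + 3.865587) = 7.03·13.385368 = 94.099138 m
RSL: p² = d² − 2 + 2cos(α−β) − 2d(sin α + sin β) = 1.199097; p = √p² = 1.095033; φ = atan2(cos α + cos β, d − sin α − sin β) − atan2(2, p) = -1.336310 rad; t = (α − φ) mod 2π = 2.500965 rad, q = (β − φ) mod 2π = 4.382430 rad → L = 7.03·(2.500965 + 1.095033 + 4.382430) = 7.03·7.978427 = 56.088341 m
RLR: c = (6 − d² + 2cos(α−β) + 2d(sin α − sin β))/8 = 0.044089; p = 2π − arccos c = 4.756492 rad; φ = atan2(cos α − cos β, d − sin α + sin β) = 0.526870 rad; t = (α − φ + p/2) mod 2π = 3.016031 rad, q = (α − β − t + p) mod 2π = 6.142182 rad → L = 7.03·(3.016031 + 4.756492 + 6.142182) = 7.03·13.914705 = 97.820378 m
LRL: c = (6 − d² + 2cos(α−β) − 2d(sin α − sin β))/8 = -1.278858, |c| > 1 → infeasible
Shortest: RSR with L = 50.384665 m ≈ 50.3847 m

50.3847 m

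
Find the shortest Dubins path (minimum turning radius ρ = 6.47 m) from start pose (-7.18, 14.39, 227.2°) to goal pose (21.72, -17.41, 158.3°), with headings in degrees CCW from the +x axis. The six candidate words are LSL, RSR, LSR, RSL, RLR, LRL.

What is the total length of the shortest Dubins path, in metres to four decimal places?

Let ψ = atan2(Δy, Δx) = atan2(-31.80, 28.90) = -47.7353° be the start→goal bearing.
Normalize: d = |goal − start| / ρ = 42.970339/6.47 = 6.641474, α = (θ_start − ψ) mod 360° = 274.9353° = 4.798526 rad, β = (θ_goal − ψ) mod 360° = 206.0353° = 3.595994 rad.
Common terms: sin α = -0.996293, cos α = 0.086030, sin β = -0.438925, cos β = -0.898524, cos(α−β) = 0.359997, d² = 44.109181. Work in radians in the unit-radius frame; every candidate has L = ρ·(t + p + q).
LSL: p² = 2 + d² − 2cos(α−β) + 2d(sin α − sin β) = 37.985696; p = √p² = 6.163254; φ = atan2(cos β − cos α, d + sin α − sin β) = -0.160433 rad; t = (φ − α) mod 2π = 1.324226 rad, q = (β − φ) mod 2π = 3.756427 rad → L = 6.47·(1.324226 + 6.163254 + 3.756427) = 6.47·11.243907 = 72.748079 m
RSR: p² = 2 + d² − 2cos(α−β) + 2d(sin β − sin α) = 52.792678; p = √p² = 7.265857; φ = atan2(cos α − cos β, d − sin α + sin β) = 0.135922 rad; t = (α − φ) mod 2π = 4.662604 rad, q = (φ − β) mod 2π = 2.823114 rad → L = 6.47·(4.662604 + 7.265857 + 2.823114) = 6.47·14.751574 = 95.442685 m
LSR: p² = d² − 2 + 2cos(α−β) + 2d(sin α + sin β) = 23.765260; p = √p² = 4.874963; φ = atan2(−cos α − cos β, d + sin α + sin β) − atan2(−2, p) = 0.544132 rad; t = (φ − α) mod 2π = 2.028791 rad, q = (φ − β) mod 2π = 3.231323 rad → L = 6.47·(2.028791 + 4.874963 + 3.231323) = 6.47·10.135077 = 65.573946 m
RSL: p² = d² − 2 + 2cos(α−β) − 2d(sin α + sin β) = 61.893088; p = √p² = 7.867216; φ = atan2(cos α + cos β, d − sin α − sin β) − atan2(2, p) = -0.349206 rad; t = (α − φ) mod 2π = 5.147732 rad, q = (β − φ) mod 2π = 3.945200 rad → L = 6.47·(5.147732 + 7.867216 + 3.945200) = 6.47·16.960148 = 109.732158 m
RLR: c = (6 − d² + 2cos(α−β) + 2d(sin α − sin β))/8 = -5.599085, |c| > 1 → infeasible
LRL: c = (6 − d² + 2cos(α−β) − 2d(sin α − sin β))/8 = -3.748212, |c| > 1 → infeasible
Shortest: LSR with L = 65.573946 m ≈ 65.5739 m

65.5739 m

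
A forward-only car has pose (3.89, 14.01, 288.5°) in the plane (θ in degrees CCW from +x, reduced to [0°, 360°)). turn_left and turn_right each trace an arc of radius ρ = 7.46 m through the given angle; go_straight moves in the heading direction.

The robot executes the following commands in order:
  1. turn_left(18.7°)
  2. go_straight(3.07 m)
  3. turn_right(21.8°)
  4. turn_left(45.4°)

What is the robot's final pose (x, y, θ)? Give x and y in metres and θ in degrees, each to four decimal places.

set_pose: (x, y, θ) = (3.8900, 14.0100, 288.5000°), ρ = 7.46
turn_left(18.7°): centre at ρ to the left, rotate +18.7° → (5.0224, 11.8668, 307.2000°)
go_straight(3.07): x += 3.07·cos θ, y += 3.07·sin θ → (6.8785, 9.4214, 307.2000°)
turn_right(21.8°): centre at ρ to the right, rotate −21.8° → (8.1285, 6.8922, 285.4000°)
turn_left(45.4°): centre at ρ to the left, rotate +45.4° → (11.6813, 2.3612, 330.8000°)

(11.6813, 2.3612, 330.8000°)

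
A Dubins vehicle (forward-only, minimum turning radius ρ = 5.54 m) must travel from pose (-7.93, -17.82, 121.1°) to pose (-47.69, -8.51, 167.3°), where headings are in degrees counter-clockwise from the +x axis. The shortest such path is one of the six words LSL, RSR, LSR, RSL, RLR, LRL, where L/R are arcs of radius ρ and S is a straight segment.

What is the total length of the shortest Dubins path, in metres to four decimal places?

Let ψ = atan2(Δy, Δx) = atan2(9.31, -39.76) = 166.8213° be the start→goal bearing.
Normalize: d = |goal − start| / ρ = 40.835447/5.54 = 7.371019, α = (θ_start − ψ) mod 360° = 314.2787° = 5.485197 rad, β = (θ_goal − ψ) mod 360° = 0.4787° = 0.008354 rad.
Common terms: sin α = -0.715953, cos α = 0.698149, sin β = 0.008354, cos β = 0.999965, cos(α−β) = 0.692143, d² = 54.331925. Work in radians in the unit-radius frame; every candidate has L = ρ·(t + p + q).
LSL: p² = 2 + d² − 2cos(α−β) + 2d(sin α − sin β) = 44.269878; p = √p² = 6.653561; φ = atan2(cos β − cos α, d + sin α − sin β) = 0.045377 rad; t = (φ − α) mod 2π = 0.843365 rad, q = (β − φ) mod 2π = 6.246162 rad → L = 5.54·(0.843365 + 6.653561 + 6.246162) = 5.54·13.743089 = 76.136712 m
RSR: p² = 2 + d² − 2cos(α−β) + 2d(sin β − sin α) = 65.625398; p = √p² = 8.100950; φ = atan2(cos α − cos β, d − sin α + sin β) = -0.037266 rad; t = (α − φ) mod 2π = 5.522463 rad, q = (φ − β) mod 2π = 6.237566 rad → L = 5.54·(5.522463 + 8.100950 + 6.237566) = 5.54·19.860979 = 110.029823 m
LSR: p² = d² − 2 + 2cos(α−β) + 2d(sin α + sin β) = 43.284762; p = √p² = 6.579116; φ = atan2(−cos α − cos β, d + sin α + sin β) − atan2(−2, p) = 0.045586 rad; t = (φ − α) mod 2π = 0.843573 rad, q = (φ − β) mod 2π = 0.037231 rad → L = 5.54·(0.843573 + 6.579116 + 0.037231) = 5.54·7.459920 = 41.327960 m
RSL: p² = d² − 2 + 2cos(α−β) − 2d(sin α + sin β) = 64.147660; p = √p² = 8.009223; φ = atan2(cos α + cos β, d − sin α − sin β) − atan2(2, p) = -0.037525 rad; t = (α − φ) mod 2π = 5.522723 rad, q = (β − φ) mod 2π = 0.045879 rad → L = 5.54·(5.522723 + 8.009223 + 0.045879) = 5.54·13.577826 = 75.221154 m
RLR: c = (6 − d² + 2cos(α−β) + 2d(sin α − sin β))/8 = -7.203175, |c| > 1 → infeasible
LRL: c = (6 − d² + 2cos(α−β) − 2d(sin α − sin β))/8 = -4.533735, |c| > 1 → infeasible
Shortest: LSR with L = 41.327960 m ≈ 41.3280 m

41.3280 m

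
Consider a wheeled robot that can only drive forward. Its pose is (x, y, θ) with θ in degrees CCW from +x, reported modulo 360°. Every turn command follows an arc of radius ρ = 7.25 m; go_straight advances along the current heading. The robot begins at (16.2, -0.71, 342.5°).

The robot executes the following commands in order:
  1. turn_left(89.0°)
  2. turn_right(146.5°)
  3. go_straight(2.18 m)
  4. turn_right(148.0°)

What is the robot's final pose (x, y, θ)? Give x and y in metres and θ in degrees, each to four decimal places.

set_pose: (x, y, θ) = (16.2000, -0.7100, 342.5000°), ρ = 7.25
turn_left(89.0°): centre at ρ to the left, rotate +89.0° → (25.2555, 3.9040, 431.5000° ≡ 71.5000°)
turn_right(146.5°): centre at ρ to the right, rotate −146.5° → (39.1338, 3.4800, -75.0000° ≡ 285.0000°)
go_straight(2.18): x += 2.18·cos θ, y += 2.18·sin θ → (39.6980, 1.3743, 285.0000°)
turn_right(148.0°): centre at ρ to the right, rotate −148.0° → (27.7505, -5.8045, 137.0000°)

(27.7505, -5.8045, 137.0000°)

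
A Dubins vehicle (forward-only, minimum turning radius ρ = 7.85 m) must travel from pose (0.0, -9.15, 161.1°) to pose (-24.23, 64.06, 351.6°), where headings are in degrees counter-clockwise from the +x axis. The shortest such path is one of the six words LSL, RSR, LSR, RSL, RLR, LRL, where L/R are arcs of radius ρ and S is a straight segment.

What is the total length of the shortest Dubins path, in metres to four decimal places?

Let ψ = atan2(Δy, Δx) = atan2(73.21, -24.23) = 108.3128° be the start→goal bearing.
Normalize: d = |goal − start| / ρ = 77.115478/7.85 = 9.823628, α = (θ_start − ψ) mod 360° = 52.7872° = 0.921311 rad, β = (θ_goal − ψ) mod 360° = 243.2872° = 4.246163 rad.
Common terms: sin α = 0.796395, cos α = 0.604777, sin β = -0.893271, cos β = -0.449518, cos(α−β) = -0.983255, d² = 96.503663. Work in radians in the unit-radius frame; every candidate has L = ρ·(t + p + q).
LSL: p² = 2 + d² − 2cos(α−β) + 2d(sin α − sin β) = 133.667479; p = √p² = 11.561465; φ = atan2(cos β − cos α, d + sin α − sin β) = -0.091317 rad; t = (φ − α) mod 2π = 5.270557 rad, q = (β − φ) mod 2π = 4.337480 rad → L = 7.85·(5.270557 + 11.561465 + 4.337480) = 7.85·21.169503 = 166.180597 m
RSR: p² = 2 + d² − 2cos(α−β) + 2d(sin β − sin α) = 67.272867; p = √p² = 8.202004; φ = atan2(cos α − cos β, d − sin α + sin β) = 0.128898 rad; t = (α − φ) mod 2π = 0.792413 rad, q = (φ − β) mod 2π = 2.165920 rad → L = 7.85·(0.792413 + 8.202004 + 2.165920) = 7.85·11.160337 = 87.608645 m
LSR: p² = d² − 2 + 2cos(α−β) + 2d(sin α + sin β) = 90.633804; p = √p² = 9.520179; φ = atan2(−cos α − cos β, d + sin α + sin β) − atan2(−2, p) = 0.191108 rad; t = (φ − α) mod 2π = 5.552983 rad, q = (φ − β) mod 2π = 2.228130 rad → L = 7.85·(5.552983 + 9.520179 + 2.228130) = 7.85·17.301292 = 135.815141 m
RSL: p² = d² − 2 + 2cos(α−β) − 2d(sin α + sin β) = 94.440503; p = √p² = 9.718050; φ = atan2(cos α + cos β, d − sin α − sin β) − atan2(2, p) = -0.187320 rad; t = (α − φ) mod 2π = 1.108631 rad, q = (β − φ) mod 2π = 4.433483 rad → L = 7.85·(1.108631 + 9.718050 + 4.433483) = 7.85·15.260164 = 119.792286 m
RLR: c = (6 − d² + 2cos(α−β) + 2d(sin α − sin β))/8 = -7.409108, |c| > 1 → infeasible
LRL: c = (6 − d² + 2cos(α−β) − 2d(sin α − sin β))/8 = -15.708435, |c| > 1 → infeasible
Shortest: RSR with L = 87.608645 m ≈ 87.6086 m

87.6086 m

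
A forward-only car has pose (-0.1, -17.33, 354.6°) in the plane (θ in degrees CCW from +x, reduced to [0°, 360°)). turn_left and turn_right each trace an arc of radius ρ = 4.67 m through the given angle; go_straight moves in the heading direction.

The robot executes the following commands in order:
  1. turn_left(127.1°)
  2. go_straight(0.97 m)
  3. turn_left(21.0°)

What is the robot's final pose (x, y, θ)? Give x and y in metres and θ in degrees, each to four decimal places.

(2.6597, -8.1406, 142.7000°)

set_pose: (x, y, θ) = (-0.1000, -17.3300, 354.6000°), ρ = 4.67
turn_left(127.1°): centre at ρ to the left, rotate +127.1° → (4.3128, -10.2268, 481.7000° ≡ 121.7000°)
go_straight(0.97): x += 0.97·cos θ, y += 0.97·sin θ → (3.8031, -9.4015, 121.7000°)
turn_left(21.0°): centre at ρ to the left, rotate +21.0° → (2.6597, -8.1406, 142.7000°)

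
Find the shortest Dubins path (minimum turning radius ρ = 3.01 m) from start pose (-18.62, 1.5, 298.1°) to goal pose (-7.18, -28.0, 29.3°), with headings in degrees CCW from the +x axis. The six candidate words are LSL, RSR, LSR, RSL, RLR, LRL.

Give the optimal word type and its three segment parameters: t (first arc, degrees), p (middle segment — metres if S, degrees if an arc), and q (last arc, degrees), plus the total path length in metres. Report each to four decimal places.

RSL: t = 13.9585°, p = 27.7697 m, q = 105.1585°, L = 34.0274 m

Let ψ = atan2(Δy, Δx) = atan2(-29.50, 11.44) = -68.8039° be the start→goal bearing.
Normalize: d = |goal − start| / ρ = 31.640537/3.01 = 10.511806, α = (θ_start − ψ) mod 360° = 6.9039° = 0.120495 rad, β = (θ_goal − ψ) mod 360° = 98.1039° = 1.712236 rad.
Common terms: sin α = 0.120204, cos α = 0.992749, sin β = 0.990014, cos β = -0.140968, cos(α−β) = -0.020942, d² = 110.498074. Work in radians in the unit-radius frame; every candidate has L = ρ·(t + p + q).
LSL: p² = 2 + d² − 2cos(α−β) + 2d(sin α − sin β) = 94.253408; p = √p² = 9.708419; φ = atan2(cos β − cos α, d + sin α − sin β) = -0.117044 rad; t = (φ − α) mod 2π = 6.045646 rad, q = (β − φ) mod 2π = 1.829279 rad → L = 3.01·(6.045646 + 9.708419 + 1.829279) = 3.01·17.583345 = 52.925868 m
RSR: p² = 2 + d² − 2cos(α−β) + 2d(sin β − sin α) = 130.826510; p = √p² = 11.437942; φ = atan2(cos α − cos β, d − sin α + sin β) = 0.099282 rad; t = (α − φ) mod 2π = 0.021213 rad, q = (φ − β) mod 2π = 4.670232 rad → L = 3.01·(0.021213 + 11.437942 + 4.670232) = 3.01·16.129387 = 48.549454 m
LSR: p² = d² − 2 + 2cos(α−β) + 2d(sin α + sin β) = 131.796985; p = √p² = 11.480287; φ = atan2(−cos α − cos β, d + sin α + sin β) − atan2(−2, p) = 0.099321 rad; t = (φ − α) mod 2π = 6.262011 rad, q = (φ − β) mod 2π = 4.670271 rad → L = 3.01·(6.262011 + 11.480287 + 4.670271) = 3.01·22.412569 = 67.461832 m
RSL: p² = d² − 2 + 2cos(α−β) − 2d(sin α + sin β) = 85.115393; p = √p² = 9.225800; φ = atan2(cos α + cos β, d − sin α − sin β) − atan2(2, p) = -0.123127 rad; t = (α − φ) mod 2π = 0.243622 rad, q = (β − φ) mod 2π = 1.835363 rad → L = 3.01·(0.243622 + 9.225800 + 1.835363) = 3.01·11.304786 = 34.027405 m
RLR: c = (6 − d² + 2cos(α−β) + 2d(sin α − sin β))/8 = -15.353314, |c| > 1 → infeasible
LRL: c = (6 − d² + 2cos(α−β) − 2d(sin α − sin β))/8 = -10.781676, |c| > 1 → infeasible
Shortest: RSL with L = 34.027405 m ≈ 34.0274 m
Convert RSL to answer units (arcs ×180/π): t = 0.243622·180/π = 13.9585°, p = ρ·p = 3.01·9.225800 = 27.7697 m, q = 1.835363·180/π = 105.1585°, L = 34.0274 m.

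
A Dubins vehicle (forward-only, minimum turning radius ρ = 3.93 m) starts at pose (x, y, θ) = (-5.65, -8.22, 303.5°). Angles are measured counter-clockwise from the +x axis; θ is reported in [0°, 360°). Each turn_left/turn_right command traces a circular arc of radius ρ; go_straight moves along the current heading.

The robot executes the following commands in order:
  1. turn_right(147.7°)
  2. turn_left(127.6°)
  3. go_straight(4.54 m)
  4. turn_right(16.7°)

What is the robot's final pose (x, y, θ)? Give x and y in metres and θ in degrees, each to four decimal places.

set_pose: (x, y, θ) = (-5.6500, -8.2200, 303.5000°), ρ = 3.93
turn_right(147.7°): centre at ρ to the right, rotate −147.7° → (-10.5382, -13.9737, 155.8000°)
turn_left(127.6°): centre at ρ to the left, rotate +127.6° → (-15.9722, -18.4691, 283.4000°)
go_straight(4.54): x += 4.54·cos θ, y += 4.54·sin θ → (-14.9200, -22.8855, 283.4000°)
turn_right(16.7°): centre at ρ to the right, rotate −16.7° → (-14.8196, -24.0225, 266.7000°)

(-14.8196, -24.0225, 266.7000°)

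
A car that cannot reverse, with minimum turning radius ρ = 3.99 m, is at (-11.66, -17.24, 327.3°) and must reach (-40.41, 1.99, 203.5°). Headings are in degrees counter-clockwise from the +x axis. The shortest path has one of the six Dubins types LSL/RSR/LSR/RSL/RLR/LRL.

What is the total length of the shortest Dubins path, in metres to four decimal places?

Let ψ = atan2(Δy, Δx) = atan2(19.23, -28.75) = 146.2226° be the start→goal bearing.
Normalize: d = |goal − start| / ρ = 34.588371/3.99 = 8.668765, α = (θ_start − ψ) mod 360° = 181.0774° = 3.160396 rad, β = (θ_goal − ψ) mod 360° = 57.2774° = 0.999679 rad.
Common terms: sin α = -0.018802, cos α = -0.999823, sin β = 0.841297, cos β = 0.540573, cos(α−β) = -0.556296, d² = 75.147480. Work in radians in the unit-radius frame; every candidate has L = ρ·(t + p + q).
LSL: p² = 2 + d² − 2cos(α−β) + 2d(sin α − sin β) = 63.348069; p = √p² = 7.959150; φ = atan2(cos β − cos α, d + sin α − sin β) = 0.194767 rad; t = (φ − α) mod 2π = 3.317556 rad, q = (β − φ) mod 2π = 0.804912 rad → L = 3.99·(3.317556 + 7.959150 + 0.804912) = 3.99·12.081618 = 48.205655 m
RSR: p² = 2 + d² − 2cos(α−β) + 2d(sin β − sin α) = 93.172074; p = √p² = 9.652568; φ = atan2(cos α − cos β, d − sin α + sin β) = -0.160269 rad; t = (α − φ) mod 2π = 3.320665 rad, q = (φ − β) mod 2π = 5.123237 rad → L = 3.99·(3.320665 + 9.652568 + 5.123237) = 3.99·18.096471 = 72.204920 m
LSR: p² = d² − 2 + 2cos(α−β) + 2d(sin α + sin β) = 86.294918; p = √p² = 9.289506; φ = atan2(−cos α − cos β, d + sin α + sin β) − atan2(−2, p) = 0.260409 rad; t = (φ − α) mod 2π = 3.383198 rad, q = (φ − β) mod 2π = 5.543915 rad → L = 3.99·(3.383198 + 9.289506 + 5.543915) = 3.99·18.216619 = 72.684311 m
RSL: p² = d² − 2 + 2cos(α−β) − 2d(sin α + sin β) = 57.774860; p = √p² = 7.600978; φ = atan2(cos α + cos β, d − sin α − sin β) − atan2(2, p) = -0.315756 rad; t = (α − φ) mod 2π = 3.476153 rad, q = (β − φ) mod 2π = 1.315435 rad → L = 3.99·(3.476153 + 7.600978 + 1.315435) = 3.99·12.392565 = 49.446334 m
RLR: c = (6 − d² + 2cos(α−β) + 2d(sin α − sin β))/8 = -10.646509, |c| > 1 → infeasible
LRL: c = (6 − d² + 2cos(α−β) − 2d(sin α − sin β))/8 = -6.918509, |c| > 1 → infeasible
Shortest: LSL with L = 48.205655 m ≈ 48.2057 m

48.2057 m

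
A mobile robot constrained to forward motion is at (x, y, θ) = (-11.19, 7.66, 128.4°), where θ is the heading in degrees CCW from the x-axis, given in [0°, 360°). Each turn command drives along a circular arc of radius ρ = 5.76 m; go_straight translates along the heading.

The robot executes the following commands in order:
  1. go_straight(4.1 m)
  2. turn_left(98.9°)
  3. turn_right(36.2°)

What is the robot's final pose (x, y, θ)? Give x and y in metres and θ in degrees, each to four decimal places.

set_pose: (x, y, θ) = (-11.1900, 7.6600, 128.4000°), ρ = 5.76
go_straight(4.1): x += 4.1·cos θ, y += 4.1·sin θ → (-13.7367, 10.8731, 128.4000°)
turn_left(98.9°): centre at ρ to the left, rotate +98.9° → (-22.4839, 11.2015, 227.3000°)
turn_right(36.2°): centre at ρ to the right, rotate −36.2° → (-25.6081, 9.4555, 191.1000°)

(-25.6081, 9.4555, 191.1000°)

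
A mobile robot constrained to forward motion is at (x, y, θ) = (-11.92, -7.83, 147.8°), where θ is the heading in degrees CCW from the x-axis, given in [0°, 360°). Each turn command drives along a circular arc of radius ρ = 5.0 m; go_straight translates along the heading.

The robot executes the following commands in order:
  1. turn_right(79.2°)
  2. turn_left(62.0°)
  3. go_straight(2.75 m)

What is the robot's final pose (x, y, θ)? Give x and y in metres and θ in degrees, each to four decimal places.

set_pose: (x, y, θ) = (-11.9200, -7.8300, 147.8000°), ρ = 5.0
turn_right(79.2°): centre at ρ to the right, rotate −79.2° → (-13.9109, -1.7747, 68.6000°)
turn_left(62.0°): centre at ρ to the left, rotate +62.0° → (-14.7698, 3.3036, 130.6000°)
go_straight(2.75): x += 2.75·cos θ, y += 2.75·sin θ → (-16.5594, 5.3916, 130.6000°)

(-16.5594, 5.3916, 130.6000°)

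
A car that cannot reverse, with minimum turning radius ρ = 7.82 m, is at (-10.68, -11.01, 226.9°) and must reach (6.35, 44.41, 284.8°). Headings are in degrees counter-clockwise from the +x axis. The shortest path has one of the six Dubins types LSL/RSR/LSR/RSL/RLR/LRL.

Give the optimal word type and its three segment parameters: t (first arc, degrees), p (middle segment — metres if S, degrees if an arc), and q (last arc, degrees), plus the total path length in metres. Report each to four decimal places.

Let ψ = atan2(Δy, Δx) = atan2(55.42, 17.03) = 72.9183° be the start→goal bearing.
Normalize: d = |goal − start| / ρ = 57.977559/7.82 = 7.414010, α = (θ_start − ψ) mod 360° = 153.9817° = 2.687487 rad, β = (θ_goal − ψ) mod 360° = 211.8817° = 3.698033 rad.
Common terms: sin α = 0.438659, cos α = -0.898654, sin β = -0.528167, cos β = -0.849141, cos(α−β) = 0.531399, d² = 54.967545. Work in radians in the unit-radius frame; every candidate has L = ρ·(t + p + q).
LSL: p² = 2 + d² − 2cos(α−β) + 2d(sin α − sin β) = 70.240854; p = √p² = 8.380982; φ = atan2(cos β − cos α, d + sin α − sin β) = 0.005908 rad; t = (φ − α) mod 2π = 3.601606 rad, q = (β − φ) mod 2π = 3.692125 rad → L = 7.82·(3.601606 + 8.380982 + 3.692125) = 7.82·15.674713 = 122.576253 m
RSR: p² = 2 + d² − 2cos(α−β) + 2d(sin β − sin α) = 41.568642; p = √p² = 6.447375; φ = atan2(cos α − cos β, d − sin α + sin β) = -0.007680 rad; t = (α − φ) mod 2π = 2.695167 rad, q = (φ − β) mod 2π = 2.577473 rad → L = 7.82·(2.695167 + 6.447375 + 2.577473) = 7.82·11.720014 = 91.650513 m
LSR: p² = d² − 2 + 2cos(α−β) + 2d(sin α + sin β) = 52.703120; p = √p² = 7.259691; φ = atan2(−cos α − cos β, d + sin α + sin β) − atan2(−2, p) = 0.503068 rad; t = (φ − α) mod 2π = 4.098766 rad, q = (φ − β) mod 2π = 3.088221 rad → L = 7.82·(4.098766 + 7.259691 + 3.088221) = 7.82·14.446678 = 112.973023 m
RSL: p² = d² − 2 + 2cos(α−β) − 2d(sin α + sin β) = 55.357564; p = √p² = 7.440266; φ = atan2(cos α + cos β, d − sin α − sin β) − atan2(2, p) = -0.491450 rad; t = (α − φ) mod 2π = 3.178936 rad, q = (β − φ) mod 2π = 4.189482 rad → L = 7.82·(3.178936 + 7.440266 + 4.189482) = 7.82·14.808685 = 115.803916 m
RLR: c = (6 − d² + 2cos(α−β) + 2d(sin α − sin β))/8 = -4.196080, |c| > 1 → infeasible
LRL: c = (6 − d² + 2cos(α−β) − 2d(sin α − sin β))/8 = -7.780107, |c| > 1 → infeasible
Shortest: RSR with L = 91.650513 m ≈ 91.6505 m
Convert RSR to answer units (arcs ×180/π): t = 2.695167·180/π = 154.4217°, p = ρ·p = 7.82·6.447375 = 50.4185 m, q = 2.577473·180/π = 147.6783°, L = 91.6505 m.

RSR: t = 154.4217°, p = 50.4185 m, q = 147.6783°, L = 91.6505 m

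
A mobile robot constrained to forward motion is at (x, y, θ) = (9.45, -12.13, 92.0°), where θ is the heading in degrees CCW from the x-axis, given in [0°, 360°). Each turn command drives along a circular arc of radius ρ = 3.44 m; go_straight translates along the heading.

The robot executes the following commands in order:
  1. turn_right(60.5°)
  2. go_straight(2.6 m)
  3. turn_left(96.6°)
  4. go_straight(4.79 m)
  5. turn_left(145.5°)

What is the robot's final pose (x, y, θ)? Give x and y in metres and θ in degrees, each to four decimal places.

set_pose: (x, y, θ) = (9.4500, -12.1300, 92.0000°), ρ = 3.44
turn_right(60.5°): centre at ρ to the right, rotate −60.5° → (11.0905, -9.0769, 31.5000°)
go_straight(2.6): x += 2.6·cos θ, y += 2.6·sin θ → (13.3074, -7.7184, 31.5000°)
turn_left(96.6°): centre at ρ to the left, rotate +96.6° → (14.2170, -2.6627, 128.1000°)
go_straight(4.79): x += 4.79·cos θ, y += 4.79·sin θ → (11.2614, 1.1067, 128.1000°)
turn_left(145.5°): centre at ρ to the left, rotate +145.5° → (5.1212, -1.2319, 273.6000°)

(5.1212, -1.2319, 273.6000°)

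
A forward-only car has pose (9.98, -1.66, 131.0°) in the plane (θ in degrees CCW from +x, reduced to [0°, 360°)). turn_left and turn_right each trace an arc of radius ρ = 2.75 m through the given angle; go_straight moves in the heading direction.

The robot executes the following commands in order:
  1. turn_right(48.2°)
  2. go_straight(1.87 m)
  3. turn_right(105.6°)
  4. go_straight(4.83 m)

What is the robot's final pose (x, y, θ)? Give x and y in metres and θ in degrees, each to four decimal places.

(17.8081, 2.6628, 337.2000°)

set_pose: (x, y, θ) = (9.9800, -1.6600, 131.0000°), ρ = 2.75
turn_right(48.2°): centre at ρ to the right, rotate −48.2° → (9.3271, 0.4888, 82.8000°)
go_straight(1.87): x += 1.87·cos θ, y += 1.87·sin θ → (9.5615, 2.3441, 82.8000°)
turn_right(105.6°): centre at ρ to the right, rotate −105.6° → (13.3555, 4.5345, -22.8000° ≡ 337.2000°)
go_straight(4.83): x += 4.83·cos θ, y += 4.83·sin θ → (17.8081, 2.6628, 337.2000°)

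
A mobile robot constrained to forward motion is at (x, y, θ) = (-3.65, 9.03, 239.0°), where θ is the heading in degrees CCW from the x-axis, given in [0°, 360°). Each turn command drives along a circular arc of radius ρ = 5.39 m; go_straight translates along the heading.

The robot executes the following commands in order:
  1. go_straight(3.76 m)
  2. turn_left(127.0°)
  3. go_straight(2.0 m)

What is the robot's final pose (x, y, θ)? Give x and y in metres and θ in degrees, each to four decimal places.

(1.5860, -2.1204, 6.0000°)

set_pose: (x, y, θ) = (-3.6500, 9.0300, 239.0000°), ρ = 5.39
go_straight(3.76): x += 3.76·cos θ, y += 3.76·sin θ → (-5.5865, 5.8071, 239.0000°)
turn_left(127.0°): centre at ρ to the left, rotate +127.0° → (-0.4030, -2.3295, 366.0000° ≡ 6.0000°)
go_straight(2.0): x += 2.0·cos θ, y += 2.0·sin θ → (1.5860, -2.1204, 6.0000°)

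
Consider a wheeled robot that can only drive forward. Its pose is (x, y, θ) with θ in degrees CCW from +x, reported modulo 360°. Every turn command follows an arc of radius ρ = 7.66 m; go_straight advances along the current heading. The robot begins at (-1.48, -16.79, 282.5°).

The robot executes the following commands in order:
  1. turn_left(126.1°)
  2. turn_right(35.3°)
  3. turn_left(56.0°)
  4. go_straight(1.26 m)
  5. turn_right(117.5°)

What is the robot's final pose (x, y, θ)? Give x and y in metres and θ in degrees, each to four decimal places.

(34.4525, -9.4852, 311.8000°)

set_pose: (x, y, θ) = (-1.4800, -16.7900, 282.5000°), ρ = 7.66
turn_left(126.1°): centre at ρ to the left, rotate +126.1° → (11.7443, -20.1977, 408.6000° ≡ 48.6000°)
turn_right(35.3°): centre at ρ to the right, rotate −35.3° → (15.7279, -17.8088, 13.3000°)
turn_left(56.0°): centre at ρ to the left, rotate +56.0° → (21.1313, -13.0619, 69.3000°)
go_straight(1.26): x += 1.26·cos θ, y += 1.26·sin θ → (21.5766, -11.8832, 69.3000°)
turn_right(117.5°): centre at ρ to the right, rotate −117.5° → (34.4525, -9.4852, -48.2000° ≡ 311.8000°)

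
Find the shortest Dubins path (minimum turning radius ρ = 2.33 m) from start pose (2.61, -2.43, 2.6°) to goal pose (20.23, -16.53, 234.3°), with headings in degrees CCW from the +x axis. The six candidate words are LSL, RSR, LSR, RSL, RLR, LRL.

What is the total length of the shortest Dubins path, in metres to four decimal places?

Let ψ = atan2(Δy, Δx) = atan2(-14.10, 17.62) = -38.6677° be the start→goal bearing.
Normalize: d = |goal − start| / ρ = 22.567109/2.33 = 9.685454, α = (θ_start − ψ) mod 360° = 41.2677° = 0.720258 rad, β = (θ_goal − ψ) mod 360° = 272.9677° = 4.764186 rad.
Common terms: sin α = 0.659579, cos α = 0.751636, sin β = -0.998659, cos β = 0.051774, cos(α−β) = -0.619779, d² = 93.808027. Work in radians in the unit-radius frame; every candidate has L = ρ·(t + p + q).
LSL: p² = 2 + d² − 2cos(α−β) + 2d(sin α − sin β) = 129.169151; p = √p² = 11.365261; φ = atan2(cos β − cos α, d + sin α − sin β) = -0.061618 rad; t = (φ − α) mod 2π = 5.501309 rad, q = (β − φ) mod 2π = 4.825804 rad → L = 2.33·(5.501309 + 11.365261 + 4.825804) = 2.33·21.692374 = 50.543231 m
RSR: p² = 2 + d² − 2cos(α−β) + 2d(sin β − sin α) = 64.926020; p = √p² = 8.057668; φ = atan2(cos α − cos β, d − sin α + sin β) = 0.086966 rad; t = (α − φ) mod 2π = 0.633292 rad, q = (φ − β) mod 2π = 1.605966 rad → L = 2.33·(0.633292 + 8.057668 + 1.605966) = 2.33·10.296926 = 23.991837 m
LSR: p² = d² − 2 + 2cos(α−β) + 2d(sin α + sin β) = 84.000176; p = √p² = 9.165161; φ = atan2(−cos α − cos β, d + sin α + sin β) − atan2(−2, p) = 0.129101 rad; t = (φ − α) mod 2π = 5.692028 rad, q = (φ − β) mod 2π = 1.648100 rad → L = 2.33·(5.692028 + 9.165161 + 1.648100) = 2.33·16.505290 = 38.457325 m
RSL: p² = d² − 2 + 2cos(α−β) − 2d(sin α + sin β) = 97.136763; p = √p² = 9.855798; φ = atan2(cos α + cos β, d − sin α − sin β) − atan2(2, p) = -0.120234 rad; t = (α − φ) mod 2π = 0.840492 rad, q = (β − φ) mod 2π = 4.884420 rad → L = 2.33·(0.840492 + 9.855798 + 4.884420) = 2.33·15.580711 = 36.303056 m
RLR: c = (6 − d² + 2cos(α−β) + 2d(sin α − sin β))/8 = -7.115753, |c| > 1 → infeasible
LRL: c = (6 − d² + 2cos(α−β) − 2d(sin α − sin β))/8 = -15.146144, |c| > 1 → infeasible
Shortest: RSR with L = 23.991837 m ≈ 23.9918 m

23.9918 m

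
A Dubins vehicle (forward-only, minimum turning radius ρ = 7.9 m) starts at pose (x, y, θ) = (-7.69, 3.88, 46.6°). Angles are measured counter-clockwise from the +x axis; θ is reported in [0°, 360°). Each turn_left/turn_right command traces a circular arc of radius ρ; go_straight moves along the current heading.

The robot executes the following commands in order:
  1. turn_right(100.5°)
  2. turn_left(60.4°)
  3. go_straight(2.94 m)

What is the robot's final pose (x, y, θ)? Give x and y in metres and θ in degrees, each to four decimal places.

(14.6316, 0.2449, 6.5000°)

set_pose: (x, y, θ) = (-7.6900, 3.8800, 46.6000°), ρ = 7.9
turn_right(100.5°): centre at ρ to the right, rotate −100.5° → (4.4331, 3.1067, -53.9000° ≡ 306.1000°)
turn_left(60.4°): centre at ρ to the left, rotate +60.4° → (11.7105, -0.0879, 366.5000° ≡ 6.5000°)
go_straight(2.94): x += 2.94·cos θ, y += 2.94·sin θ → (14.6316, 0.2449, 6.5000°)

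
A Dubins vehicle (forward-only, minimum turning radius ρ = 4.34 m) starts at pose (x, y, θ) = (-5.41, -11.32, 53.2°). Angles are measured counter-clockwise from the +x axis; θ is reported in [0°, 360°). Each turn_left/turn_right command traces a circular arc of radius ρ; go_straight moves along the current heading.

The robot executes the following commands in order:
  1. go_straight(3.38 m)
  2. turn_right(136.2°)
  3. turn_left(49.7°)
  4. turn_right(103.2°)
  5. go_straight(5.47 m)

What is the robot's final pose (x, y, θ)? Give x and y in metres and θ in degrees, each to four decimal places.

set_pose: (x, y, θ) = (-5.4100, -11.3200, 53.2000°), ρ = 4.34
go_straight(3.38): x += 3.38·cos θ, y += 3.38·sin θ → (-3.3853, -8.6135, 53.2000°)
turn_right(136.2°): centre at ρ to the right, rotate −136.2° → (4.3975, -10.6844, -83.0000° ≡ 277.0000°)
turn_left(49.7°): centre at ρ to the left, rotate +49.7° → (6.3224, -13.7829, 326.7000°)
turn_right(103.2°): centre at ρ to the right, rotate −103.2° → (6.9271, -20.5584, 223.5000°)
go_straight(5.47): x += 5.47·cos θ, y += 5.47·sin θ → (2.9593, -24.3237, 223.5000°)

(2.9593, -24.3237, 223.5000°)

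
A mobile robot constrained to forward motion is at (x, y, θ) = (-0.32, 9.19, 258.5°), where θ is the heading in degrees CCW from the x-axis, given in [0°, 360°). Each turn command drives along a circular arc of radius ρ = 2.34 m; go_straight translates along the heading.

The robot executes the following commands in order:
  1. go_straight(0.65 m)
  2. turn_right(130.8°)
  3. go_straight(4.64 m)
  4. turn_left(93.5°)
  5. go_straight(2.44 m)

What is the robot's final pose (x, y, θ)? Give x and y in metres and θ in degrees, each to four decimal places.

(-12.6603, 9.9823, 221.2000°)

set_pose: (x, y, θ) = (-0.3200, 9.1900, 258.5000°), ρ = 2.34
go_straight(0.65): x += 0.65·cos θ, y += 0.65·sin θ → (-0.4496, 8.5530, 258.5000°)
turn_right(130.8°): centre at ρ to the right, rotate −130.8° → (-4.5941, 7.5886, 127.7000°)
go_straight(4.64): x += 4.64·cos θ, y += 4.64·sin θ → (-7.4316, 11.2599, 127.7000°)
turn_left(93.5°): centre at ρ to the left, rotate +93.5° → (-10.8244, 11.5896, 221.2000°)
go_straight(2.44): x += 2.44·cos θ, y += 2.44·sin θ → (-12.6603, 9.9823, 221.2000°)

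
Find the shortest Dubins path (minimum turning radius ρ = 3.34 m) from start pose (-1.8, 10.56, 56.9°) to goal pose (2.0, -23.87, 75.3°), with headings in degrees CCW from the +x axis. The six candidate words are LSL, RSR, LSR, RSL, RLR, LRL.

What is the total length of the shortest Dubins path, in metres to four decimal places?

51.2074 m

Let ψ = atan2(Δy, Δx) = atan2(-34.43, 3.80) = -83.7018° be the start→goal bearing.
Normalize: d = |goal − start| / ρ = 34.639066/3.34 = 10.370978, α = (θ_start − ψ) mod 360° = 140.6018° = 2.453965 rad, β = (θ_goal − ψ) mod 360° = 159.0018° = 2.775105 rad.
Common terms: sin α = 0.634706, cos α = -0.772754, sin β = 0.358338, cos β = -0.933592, cos(α−β) = 0.948876, d² = 107.557182. Work in radians in the unit-radius frame; every candidate has L = ρ·(t + p + q).
LSL: p² = 2 + d² − 2cos(α−β) + 2d(sin α − sin β) = 113.391836; p = √p² = 10.648560; φ = atan2(cos β − cos α, d + sin α − sin β) = -0.015105 rad; t = (φ − α) mod 2π = 3.814116 rad, q = (β − φ) mod 2π = 2.790210 rad → L = 3.34·(3.814116 + 10.648560 + 2.790210) = 3.34·17.252886 = 57.624640 m
RSR: p² = 2 + d² − 2cos(α−β) + 2d(sin β − sin α) = 101.927024; p = √p² = 10.095891; φ = atan2(cos α − cos β, d − sin α + sin β) = 0.015932 rad; t = (α − φ) mod 2π = 2.438033 rad, q = (φ − β) mod 2π = 3.524012 rad → L = 3.34·(2.438033 + 10.095891 + 3.524012) = 3.34·16.057936 = 53.633507 m
LSR: p² = d² − 2 + 2cos(α−β) + 2d(sin α + sin β) = 128.052614; p = √p² = 11.316033; φ = atan2(−cos α − cos β, d + sin α + sin β) − atan2(−2, p) = 0.323974 rad; t = (φ − α) mod 2π = 4.153194 rad, q = (φ − β) mod 2π = 3.832054 rad → L = 3.34·(4.153194 + 11.316033 + 3.832054) = 3.34·19.301282 = 64.466280 m
RSL: p² = d² − 2 + 2cos(α−β) − 2d(sin α + sin β) = 86.857254; p = √p² = 9.319724; φ = atan2(cos α + cos β, d − sin α − sin β) − atan2(2, p) = -0.391377 rad; t = (α − φ) mod 2π = 2.845341 rad, q = (β − φ) mod 2π = 3.166482 rad → L = 3.34·(2.845341 + 9.319724 + 3.166482) = 3.34·15.331547 = 51.207368 m
RLR: c = (6 − d² + 2cos(α−β) + 2d(sin α − sin β))/8 = -11.740878, |c| > 1 → infeasible
LRL: c = (6 − d² + 2cos(α−β) − 2d(sin α − sin β))/8 = -13.173980, |c| > 1 → infeasible
Shortest: RSL with L = 51.207368 m ≈ 51.2074 m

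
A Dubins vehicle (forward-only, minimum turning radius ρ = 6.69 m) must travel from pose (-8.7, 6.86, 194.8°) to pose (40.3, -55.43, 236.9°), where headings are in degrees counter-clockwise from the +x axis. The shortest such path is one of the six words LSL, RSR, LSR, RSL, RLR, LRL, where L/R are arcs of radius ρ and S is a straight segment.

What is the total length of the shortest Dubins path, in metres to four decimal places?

89.7892 m

Let ψ = atan2(Δy, Δx) = atan2(-62.29, 49.00) = -51.8099° be the start→goal bearing.
Normalize: d = |goal − start| / ρ = 79.253038/6.69 = 11.846493, α = (θ_start − ψ) mod 360° = 246.6099° = 4.304154 rad, β = (θ_goal − ψ) mod 360° = 288.7099° = 5.038938 rad.
Common terms: sin α = -0.917823, cos α = -0.396990, sin β = -0.947155, cos β = 0.320776, cos(α−β) = 0.741976, d² = 140.339397. Work in radians in the unit-radius frame; every candidate has L = ρ·(t + p + q).
LSL: p² = 2 + d² − 2cos(α−β) + 2d(sin α − sin β) = 141.550404; p = √p² = 11.897496; φ = atan2(cos β − cos α, d + sin α − sin β) = 0.060366 rad; t = (φ − α) mod 2π = 2.039397 rad, q = (β − φ) mod 2π = 4.978572 rad → L = 6.69·(2.039397 + 11.897496 + 4.978572) = 6.69·18.915465 = 126.544458 m
RSR: p² = 2 + d² − 2cos(α−β) + 2d(sin β − sin α) = 140.160487; p = √p² = 11.838939; φ = atan2(cos α − cos β, d − sin α + sin β) = -0.060665 rad; t = (α − φ) mod 2π = 4.364819 rad, q = (φ − β) mod 2π = 1.183582 rad → L = 6.69·(4.364819 + 11.838939 + 1.183582) = 6.69·17.387341 = 116.321312 m
LSR: p² = d² − 2 + 2cos(α−β) + 2d(sin α + sin β) = 95.636449; p = √p² = 9.779389; φ = atan2(−cos α − cos β, d + sin α + sin β) − atan2(−2, p) = 0.209365 rad; t = (φ − α) mod 2π = 2.188396 rad, q = (φ − β) mod 2π = 1.453613 rad → L = 6.69·(2.188396 + 9.779389 + 1.453613) = 6.69·13.421398 = 89.789151 m
RSL: p² = d² − 2 + 2cos(α−β) − 2d(sin α + sin β) = 184.010249; p = √p² = 13.565038; φ = atan2(cos α + cos β, d − sin α − sin β) − atan2(2, p) = -0.151942 rad; t = (α − φ) mod 2π = 4.456096 rad, q = (β − φ) mod 2π = 5.190880 rad → L = 6.69·(4.456096 + 13.565038 + 5.190880) = 6.69·23.212013 = 155.288369 m
RLR: c = (6 − d² + 2cos(α−β) + 2d(sin α − sin β))/8 = -16.520061, |c| > 1 → infeasible
LRL: c = (6 − d² + 2cos(α−β) − 2d(sin α − sin β))/8 = -16.693801, |c| > 1 → infeasible
Shortest: LSR with L = 89.789151 m ≈ 89.7892 m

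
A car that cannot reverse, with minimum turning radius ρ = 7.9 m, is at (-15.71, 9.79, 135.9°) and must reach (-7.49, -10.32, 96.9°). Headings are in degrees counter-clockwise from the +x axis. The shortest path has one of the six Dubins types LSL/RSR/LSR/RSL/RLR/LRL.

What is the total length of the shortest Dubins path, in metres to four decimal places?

Let ψ = atan2(Δy, Δx) = atan2(-20.11, 8.22) = -67.7676° be the start→goal bearing.
Normalize: d = |goal − start| / ρ = 21.725112/7.9 = 2.750014, α = (θ_start − ψ) mod 360° = 203.6676° = 3.554671 rad, β = (θ_goal − ψ) mod 360° = 164.6676° = 2.873992 rad.
Common terms: sin α = -0.401430, cos α = -0.915890, sin β = 0.264418, cos β = -0.964408, cos(α−β) = 0.777146, d² = 7.562578. Work in radians in the unit-radius frame; every candidate has L = ρ·(t + p + q).
LSL: p² = 2 + d² − 2cos(α−β) + 2d(sin α − sin β) = 4.346101; p = √p² = 2.084731; φ = atan2(cos β − cos α, d + sin α − sin β) = -0.023275 rad; t = (φ − α) mod 2π = 2.705239 rad, q = (β − φ) mod 2π = 2.897268 rad → L = 7.9·(2.705239 + 2.084731 + 2.897268) = 7.9·7.687237 = 60.729176 m
RSR: p² = 2 + d² − 2cos(α−β) + 2d(sin β − sin α) = 11.670471; p = √p² = 3.416207; φ = atan2(cos α − cos β, d − sin α + sin β) = 0.014203 rad; t = (α − φ) mod 2π = 3.540468 rad, q = (φ − β) mod 2π = 3.423396 rad → L = 7.9·(3.540468 + 3.416207 + 3.423396) = 7.9·10.380071 = 82.002560 m
LSR: p² = d² − 2 + 2cos(α−β) + 2d(sin α + sin β) = 6.363300; p = √p² = 2.522558; φ = atan2(−cos α − cos β, d + sin α + sin β) − atan2(−2, p) = 1.294118 rad; t = (φ − α) mod 2π = 4.022633 rad, q = (φ − β) mod 2π = 4.703312 rad → L = 7.9·(4.022633 + 2.522558 + 4.703312) = 7.9·11.248503 = 88.863172 m
RSL: p² = d² − 2 + 2cos(α−β) − 2d(sin α + sin β) = 7.870440; p = √p² = 2.805431; φ = atan2(cos α + cos β, d − sin α − sin β) − atan2(2, p) = -1.196616 rad; t = (α − φ) mod 2π = 4.751287 rad, q = (β − φ) mod 2π = 4.070609 rad → L = 7.9·(4.751287 + 2.805431 + 4.070609) = 7.9·11.627326 = 91.855876 m
RLR: c = (6 − d² + 2cos(α−β) + 2d(sin α − sin β))/8 = -0.458809; p = 2π − arccos c = 4.235735 rad; φ = atan2(cos α − cos β, d − sin α + sin β) = 0.014203 rad; t = (α − φ + p/2) mod 2π = 5.658335 rad, q = (α − β − t + p) mod 2π = 5.541264 rad → L = 7.9·(5.658335 + 4.235735 + 5.541264) = 7.9·15.435333 = 121.939133 m
LRL: c = (6 − d² + 2cos(α−β) − 2d(sin α − sin β))/8 = 0.456737; p = 2π − arccos c = 5.186713 rad; φ = atan2(cos β − cos α, d + sin α − sin β) = -0.023275 rad; t = (φ − α + p/2) mod 2π = 5.298596 rad, q = (β − α − t + p) mod 2π = 5.490624 rad → L = 7.9·(5.298596 + 5.186713 + 5.490624) = 7.9·15.975933 = 126.209872 m
Shortest: LSL with L = 60.729176 m ≈ 60.7292 m

60.7292 m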